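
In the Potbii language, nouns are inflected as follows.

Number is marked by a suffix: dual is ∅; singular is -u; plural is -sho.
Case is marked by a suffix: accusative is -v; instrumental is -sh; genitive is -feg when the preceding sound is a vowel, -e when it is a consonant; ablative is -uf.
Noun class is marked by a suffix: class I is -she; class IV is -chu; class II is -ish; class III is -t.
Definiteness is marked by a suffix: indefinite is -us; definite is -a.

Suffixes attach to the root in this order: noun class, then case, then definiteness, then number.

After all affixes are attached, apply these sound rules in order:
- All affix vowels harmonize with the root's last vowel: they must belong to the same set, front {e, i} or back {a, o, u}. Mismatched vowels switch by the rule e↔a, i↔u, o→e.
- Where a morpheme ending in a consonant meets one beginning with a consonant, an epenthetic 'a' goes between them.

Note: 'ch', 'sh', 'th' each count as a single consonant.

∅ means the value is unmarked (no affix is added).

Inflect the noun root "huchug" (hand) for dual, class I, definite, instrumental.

huchugashasha

Attach noun class class I -she → huchugshe.
Attach case instrumental -sh → huchugshesh.
Attach definiteness definite -a → huchugshesha.
number = dual: zero marking, form stays huchugshesha.
Apply vowel harmony: huchugshesha → huchugshasha.
Apply epenthesis: huchugshasha → huchugashasha.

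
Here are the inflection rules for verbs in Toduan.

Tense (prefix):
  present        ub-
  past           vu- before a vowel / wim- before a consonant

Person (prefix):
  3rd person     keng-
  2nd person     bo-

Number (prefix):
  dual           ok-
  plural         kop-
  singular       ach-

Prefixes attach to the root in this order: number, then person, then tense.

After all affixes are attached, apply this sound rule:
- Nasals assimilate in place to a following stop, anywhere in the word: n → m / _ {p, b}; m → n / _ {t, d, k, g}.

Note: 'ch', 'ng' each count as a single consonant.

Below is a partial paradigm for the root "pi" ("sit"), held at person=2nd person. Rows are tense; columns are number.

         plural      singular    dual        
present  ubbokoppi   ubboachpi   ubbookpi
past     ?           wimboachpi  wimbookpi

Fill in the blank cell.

wimbokoppi

Attach number plural kop- → koppi.
Attach person 2nd person bo- → bokoppi.
Attach tense past wim- (before consonant 'b') → wimbokoppi.
Nasal assimilation: no change.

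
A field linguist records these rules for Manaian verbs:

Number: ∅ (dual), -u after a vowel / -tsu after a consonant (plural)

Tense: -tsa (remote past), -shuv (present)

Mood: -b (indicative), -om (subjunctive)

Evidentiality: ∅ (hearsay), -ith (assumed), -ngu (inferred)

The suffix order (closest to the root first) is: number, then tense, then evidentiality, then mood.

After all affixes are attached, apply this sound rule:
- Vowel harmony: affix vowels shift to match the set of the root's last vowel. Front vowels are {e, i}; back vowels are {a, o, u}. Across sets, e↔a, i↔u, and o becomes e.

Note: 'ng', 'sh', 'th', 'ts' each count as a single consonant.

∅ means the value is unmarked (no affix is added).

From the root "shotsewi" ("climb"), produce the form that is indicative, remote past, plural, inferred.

Attach number plural -u (after vowel 'i') → shotsewiu.
Attach tense remote past -tsa → shotsewiutsa.
Attach evidentiality inferred -ngu → shotsewiutsangu.
Attach mood indicative -b → shotsewiutsangub.
Apply vowel harmony: shotsewiutsangub → shotsewiitsengib.

shotsewiitsengib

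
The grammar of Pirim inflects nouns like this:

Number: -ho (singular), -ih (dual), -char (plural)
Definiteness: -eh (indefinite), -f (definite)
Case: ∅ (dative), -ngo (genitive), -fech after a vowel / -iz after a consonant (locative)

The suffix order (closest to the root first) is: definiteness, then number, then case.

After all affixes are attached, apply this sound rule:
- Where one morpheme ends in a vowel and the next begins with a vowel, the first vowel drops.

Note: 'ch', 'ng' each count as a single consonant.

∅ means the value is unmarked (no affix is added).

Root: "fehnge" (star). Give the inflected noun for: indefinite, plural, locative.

Attach definiteness indefinite -eh → fehngeeh.
Attach number plural -char → fehngeehchar.
Attach case locative -iz (after consonant 'r') → fehngeehchariz.
Apply vowel deletion: fehngeehchariz → fehngehchariz.

fehngehchariz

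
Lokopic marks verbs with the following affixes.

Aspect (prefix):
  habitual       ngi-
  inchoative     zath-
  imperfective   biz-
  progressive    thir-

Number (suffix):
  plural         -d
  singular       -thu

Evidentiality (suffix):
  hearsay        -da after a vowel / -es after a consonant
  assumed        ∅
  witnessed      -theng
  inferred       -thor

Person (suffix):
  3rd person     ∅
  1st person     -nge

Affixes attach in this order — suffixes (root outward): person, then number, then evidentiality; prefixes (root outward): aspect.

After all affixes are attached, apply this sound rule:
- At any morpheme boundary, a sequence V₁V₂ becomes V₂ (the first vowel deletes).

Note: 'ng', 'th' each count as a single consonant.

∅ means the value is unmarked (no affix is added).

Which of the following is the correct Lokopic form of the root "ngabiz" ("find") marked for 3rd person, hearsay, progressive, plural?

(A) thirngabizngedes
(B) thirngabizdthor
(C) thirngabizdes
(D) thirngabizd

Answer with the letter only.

person = 3rd person: zero marking, form stays ngabiz.
Attach number plural -d → ngabizd.
Attach aspect progressive thir- → thirngabizd.
Attach evidentiality hearsay -es (after consonant 'd') → thirngabizdes.
Vowel deletion: no change.
So the correct form is thirngabizdes, option (C).
(B) thirngabizdthor is wrong: it uses inferred instead of hearsay for evidentiality.
(A) thirngabizngedes is wrong: it uses 1st person instead of 3rd person for person.
(D) thirngabizd is wrong: it uses assumed instead of hearsay for evidentiality.

C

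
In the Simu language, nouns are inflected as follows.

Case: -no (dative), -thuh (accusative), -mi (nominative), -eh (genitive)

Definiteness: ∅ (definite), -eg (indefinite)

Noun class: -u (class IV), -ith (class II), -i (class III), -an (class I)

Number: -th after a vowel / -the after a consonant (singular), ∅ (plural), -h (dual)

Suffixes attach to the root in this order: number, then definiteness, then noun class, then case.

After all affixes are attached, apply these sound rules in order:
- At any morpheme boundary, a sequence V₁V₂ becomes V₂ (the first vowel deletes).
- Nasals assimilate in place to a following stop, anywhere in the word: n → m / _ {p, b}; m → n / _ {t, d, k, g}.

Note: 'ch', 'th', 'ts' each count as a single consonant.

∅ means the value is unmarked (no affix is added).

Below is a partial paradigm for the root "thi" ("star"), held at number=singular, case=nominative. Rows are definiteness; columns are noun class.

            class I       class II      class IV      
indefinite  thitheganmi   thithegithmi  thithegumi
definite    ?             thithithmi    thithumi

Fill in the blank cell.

Attach number singular -th (after vowel 'i') → thith.
definiteness = definite: zero marking, form stays thith.
Attach noun class class I -an → thithan.
Attach case nominative -mi → thithanmi.
Vowel deletion: no change.
Nasal assimilation: no change.

thithanmi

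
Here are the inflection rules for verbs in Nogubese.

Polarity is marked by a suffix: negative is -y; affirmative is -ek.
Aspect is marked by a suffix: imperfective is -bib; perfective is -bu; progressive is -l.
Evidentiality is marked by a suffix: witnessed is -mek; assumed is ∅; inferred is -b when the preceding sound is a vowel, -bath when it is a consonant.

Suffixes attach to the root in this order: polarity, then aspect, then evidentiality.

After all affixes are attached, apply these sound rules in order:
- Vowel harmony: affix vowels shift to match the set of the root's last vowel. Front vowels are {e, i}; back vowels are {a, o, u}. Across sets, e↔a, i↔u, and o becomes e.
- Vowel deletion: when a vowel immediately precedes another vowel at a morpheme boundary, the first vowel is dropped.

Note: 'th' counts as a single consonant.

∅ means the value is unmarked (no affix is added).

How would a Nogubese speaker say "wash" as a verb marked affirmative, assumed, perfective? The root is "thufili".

Attach polarity affirmative -ek → thufiliek.
Attach aspect perfective -bu → thufiliekbu.
evidentiality = assumed: zero marking, form stays thufiliekbu.
Apply vowel harmony: thufiliekbu → thufiliekbi.
Apply vowel deletion: thufiliekbi → thufilekbi.

thufilekbi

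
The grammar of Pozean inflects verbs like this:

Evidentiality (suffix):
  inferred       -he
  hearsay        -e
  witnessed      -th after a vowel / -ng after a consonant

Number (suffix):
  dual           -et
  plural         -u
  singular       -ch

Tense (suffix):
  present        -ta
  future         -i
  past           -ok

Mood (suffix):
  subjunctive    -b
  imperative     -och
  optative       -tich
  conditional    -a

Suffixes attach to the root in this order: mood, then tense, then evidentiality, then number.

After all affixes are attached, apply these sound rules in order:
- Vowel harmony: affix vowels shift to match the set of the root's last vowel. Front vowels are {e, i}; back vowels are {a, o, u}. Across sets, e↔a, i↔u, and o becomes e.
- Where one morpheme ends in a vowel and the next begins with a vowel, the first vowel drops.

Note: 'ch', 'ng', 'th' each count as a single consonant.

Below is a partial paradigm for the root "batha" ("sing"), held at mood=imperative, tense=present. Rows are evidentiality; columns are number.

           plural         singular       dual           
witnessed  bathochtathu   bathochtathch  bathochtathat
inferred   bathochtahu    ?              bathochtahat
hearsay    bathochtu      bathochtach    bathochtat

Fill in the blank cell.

Attach mood imperative -och → bathaoch.
Attach tense present -ta → bathaochta.
Attach evidentiality inferred -he → bathaochtahe.
Attach number singular -ch → bathaochtahech.
Apply vowel harmony: bathaochtahech → bathaochtahach.
Apply vowel deletion: bathaochtahach → bathochtahach.

bathochtahach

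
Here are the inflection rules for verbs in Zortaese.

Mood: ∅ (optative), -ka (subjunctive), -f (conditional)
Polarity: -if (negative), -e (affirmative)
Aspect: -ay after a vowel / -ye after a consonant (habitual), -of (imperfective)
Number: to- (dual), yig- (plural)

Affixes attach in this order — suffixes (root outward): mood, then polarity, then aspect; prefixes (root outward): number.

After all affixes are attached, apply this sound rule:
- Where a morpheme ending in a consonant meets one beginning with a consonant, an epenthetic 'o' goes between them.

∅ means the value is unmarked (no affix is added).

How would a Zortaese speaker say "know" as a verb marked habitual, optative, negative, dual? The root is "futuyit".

tofutuyitifoye

mood = optative: zero marking, form stays futuyit.
Attach polarity negative -if → futuyitif.
Attach aspect habitual -ye (after consonant 'f') → futuyitifye.
Attach number dual to- → tofutuyitifye.
Apply epenthesis: tofutuyitifye → tofutuyitifoye.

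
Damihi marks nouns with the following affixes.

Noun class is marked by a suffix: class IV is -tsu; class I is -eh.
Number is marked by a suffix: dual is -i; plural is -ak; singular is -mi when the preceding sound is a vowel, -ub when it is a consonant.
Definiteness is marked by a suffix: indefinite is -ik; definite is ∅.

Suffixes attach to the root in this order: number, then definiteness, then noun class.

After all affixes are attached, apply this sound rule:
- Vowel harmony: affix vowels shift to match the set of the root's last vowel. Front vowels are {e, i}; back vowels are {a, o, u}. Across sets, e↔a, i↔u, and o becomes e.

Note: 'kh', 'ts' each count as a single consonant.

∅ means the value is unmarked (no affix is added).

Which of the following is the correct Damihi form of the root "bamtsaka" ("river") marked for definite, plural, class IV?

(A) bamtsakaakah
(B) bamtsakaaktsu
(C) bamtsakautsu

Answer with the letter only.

Attach number plural -ak → bamtsakaak.
definiteness = definite: zero marking, form stays bamtsakaak.
Attach noun class class IV -tsu → bamtsakaaktsu.
Vowel harmony: no change.
So the correct form is bamtsakaaktsu, option (B).
(A) bamtsakaakah is wrong: it uses class I instead of class IV for noun class.
(C) bamtsakautsu is wrong: it uses dual instead of plural for number.

B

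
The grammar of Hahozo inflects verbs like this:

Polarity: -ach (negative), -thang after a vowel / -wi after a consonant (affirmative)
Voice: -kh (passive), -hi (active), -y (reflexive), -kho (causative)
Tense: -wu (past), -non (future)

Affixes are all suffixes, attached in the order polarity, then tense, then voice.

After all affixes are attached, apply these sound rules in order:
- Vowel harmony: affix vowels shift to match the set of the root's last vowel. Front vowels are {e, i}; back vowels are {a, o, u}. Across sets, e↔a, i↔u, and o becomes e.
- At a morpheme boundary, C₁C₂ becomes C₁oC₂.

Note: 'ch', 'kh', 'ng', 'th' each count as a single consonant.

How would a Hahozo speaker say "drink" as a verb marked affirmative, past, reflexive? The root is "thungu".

Attach polarity affirmative -thang (after vowel 'u') → thunguthang.
Attach tense past -wu → thunguthangwu.
Attach voice reflexive -y → thunguthangwuy.
Vowel harmony: no change.
Apply epenthesis: thunguthangwuy → thunguthangowuy.

thunguthangowuy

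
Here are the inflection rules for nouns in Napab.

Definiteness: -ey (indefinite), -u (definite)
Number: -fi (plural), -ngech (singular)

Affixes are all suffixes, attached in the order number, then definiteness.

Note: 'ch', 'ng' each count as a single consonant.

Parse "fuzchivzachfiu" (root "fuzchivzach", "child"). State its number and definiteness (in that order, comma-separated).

Segment: fuzchivzach-fi-u.
number: -fi → plural.
definiteness: -u → definite.

plural, definite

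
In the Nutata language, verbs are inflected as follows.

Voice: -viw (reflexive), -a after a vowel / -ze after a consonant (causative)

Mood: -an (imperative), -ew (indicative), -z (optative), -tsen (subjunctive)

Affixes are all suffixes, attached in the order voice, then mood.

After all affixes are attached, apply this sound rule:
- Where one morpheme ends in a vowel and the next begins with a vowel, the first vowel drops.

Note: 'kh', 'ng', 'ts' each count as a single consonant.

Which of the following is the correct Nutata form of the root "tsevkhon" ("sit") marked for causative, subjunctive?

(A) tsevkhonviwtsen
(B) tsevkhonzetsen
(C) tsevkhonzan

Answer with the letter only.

B

Attach voice causative -ze (after consonant 'n') → tsevkhonze.
Attach mood subjunctive -tsen → tsevkhonzetsen.
Vowel deletion: no change.
So the correct form is tsevkhonzetsen, option (B).
(C) tsevkhonzan is wrong: it uses imperative instead of subjunctive for mood.
(A) tsevkhonviwtsen is wrong: it uses reflexive instead of causative for voice.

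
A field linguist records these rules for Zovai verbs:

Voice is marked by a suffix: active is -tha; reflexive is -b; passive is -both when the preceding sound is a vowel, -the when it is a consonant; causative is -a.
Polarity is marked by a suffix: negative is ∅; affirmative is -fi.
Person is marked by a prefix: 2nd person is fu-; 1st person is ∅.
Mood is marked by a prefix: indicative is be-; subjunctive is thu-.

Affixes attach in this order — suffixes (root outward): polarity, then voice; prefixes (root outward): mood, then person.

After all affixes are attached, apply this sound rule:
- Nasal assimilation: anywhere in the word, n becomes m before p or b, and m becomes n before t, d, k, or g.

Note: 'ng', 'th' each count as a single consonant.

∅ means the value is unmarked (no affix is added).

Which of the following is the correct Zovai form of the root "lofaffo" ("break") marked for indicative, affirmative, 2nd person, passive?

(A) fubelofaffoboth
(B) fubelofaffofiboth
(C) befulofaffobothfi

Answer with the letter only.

B

Attach polarity affirmative -fi → lofaffofi.
Attach mood indicative be- → belofaffofi.
Attach voice passive -both (after vowel 'i') → belofaffofiboth.
Attach person 2nd person fu- → fubelofaffofiboth.
Nasal assimilation: no change.
So the correct form is fubelofaffofiboth, option (B).
(A) fubelofaffoboth is wrong: it uses negative instead of affirmative for polarity.
(C) befulofaffobothfi is wrong: it has the affixes in the wrong order.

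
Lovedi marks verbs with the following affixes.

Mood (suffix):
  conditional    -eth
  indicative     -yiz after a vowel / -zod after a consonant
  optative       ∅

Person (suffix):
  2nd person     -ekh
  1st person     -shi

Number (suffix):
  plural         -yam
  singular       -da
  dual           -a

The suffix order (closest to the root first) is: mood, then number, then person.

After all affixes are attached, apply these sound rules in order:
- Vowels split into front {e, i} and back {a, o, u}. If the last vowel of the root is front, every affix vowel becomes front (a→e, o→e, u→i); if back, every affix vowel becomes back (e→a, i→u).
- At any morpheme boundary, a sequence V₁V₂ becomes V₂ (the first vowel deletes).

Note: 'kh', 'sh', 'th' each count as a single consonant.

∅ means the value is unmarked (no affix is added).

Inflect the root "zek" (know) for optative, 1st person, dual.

zekeshi

mood = optative: zero marking, form stays zek.
Attach number dual -a → zeka.
Attach person 1st person -shi → zekashi.
Apply vowel harmony: zekashi → zekeshi.
Vowel deletion: no change.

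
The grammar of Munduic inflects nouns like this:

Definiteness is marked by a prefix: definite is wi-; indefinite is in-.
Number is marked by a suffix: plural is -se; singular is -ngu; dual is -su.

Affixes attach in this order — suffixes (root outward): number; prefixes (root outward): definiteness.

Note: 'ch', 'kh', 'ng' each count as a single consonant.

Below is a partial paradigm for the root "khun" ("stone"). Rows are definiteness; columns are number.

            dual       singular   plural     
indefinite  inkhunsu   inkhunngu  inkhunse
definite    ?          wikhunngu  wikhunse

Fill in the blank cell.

Attach definiteness definite wi- → wikhun.
Attach number dual -su → wikhunsu.

wikhunsu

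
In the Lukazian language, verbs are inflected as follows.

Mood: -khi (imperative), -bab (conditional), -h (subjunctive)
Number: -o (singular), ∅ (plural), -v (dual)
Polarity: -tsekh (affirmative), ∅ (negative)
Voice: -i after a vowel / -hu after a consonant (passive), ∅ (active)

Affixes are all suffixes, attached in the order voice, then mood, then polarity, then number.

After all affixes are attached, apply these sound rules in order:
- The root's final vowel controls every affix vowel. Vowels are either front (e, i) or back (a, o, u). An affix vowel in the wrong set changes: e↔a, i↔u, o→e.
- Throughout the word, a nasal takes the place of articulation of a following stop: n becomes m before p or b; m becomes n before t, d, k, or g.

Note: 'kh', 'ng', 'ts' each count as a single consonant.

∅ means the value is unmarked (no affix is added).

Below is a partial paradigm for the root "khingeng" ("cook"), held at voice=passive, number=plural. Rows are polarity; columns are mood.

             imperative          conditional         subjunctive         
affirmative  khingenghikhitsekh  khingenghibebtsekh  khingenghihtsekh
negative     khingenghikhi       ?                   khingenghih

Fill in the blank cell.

khingenghibeb

Attach voice passive -hu (after consonant 'ng') → khingenghu.
Attach mood conditional -bab → khingenghubab.
polarity = negative: zero marking, form stays khingenghubab.
number = plural: zero marking, form stays khingenghubab.
Apply vowel harmony: khingenghubab → khingenghibeb.
Nasal assimilation: no change.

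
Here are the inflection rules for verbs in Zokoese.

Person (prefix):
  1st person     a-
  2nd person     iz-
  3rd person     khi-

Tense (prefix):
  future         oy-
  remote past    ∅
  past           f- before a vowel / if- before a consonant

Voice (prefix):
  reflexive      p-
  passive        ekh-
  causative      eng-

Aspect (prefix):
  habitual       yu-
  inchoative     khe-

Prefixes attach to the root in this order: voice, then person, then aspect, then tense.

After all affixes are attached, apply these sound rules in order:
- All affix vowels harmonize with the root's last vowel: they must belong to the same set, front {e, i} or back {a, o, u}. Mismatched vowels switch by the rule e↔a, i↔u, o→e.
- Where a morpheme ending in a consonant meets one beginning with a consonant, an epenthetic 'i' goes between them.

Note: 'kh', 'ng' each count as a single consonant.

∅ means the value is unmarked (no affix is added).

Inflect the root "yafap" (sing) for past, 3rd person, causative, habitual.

ufiyukhuangiyafap

Attach voice causative eng- → engyafap.
Attach person 3rd person khi- → khiengyafap.
Attach aspect habitual yu- → yukhiengyafap.
Attach tense past if- (before consonant 'y') → ifyukhiengyafap.
Apply vowel harmony: ifyukhiengyafap → ufyukhuangyafap.
Apply epenthesis: ufyukhuangyafap → ufiyukhuangiyafap.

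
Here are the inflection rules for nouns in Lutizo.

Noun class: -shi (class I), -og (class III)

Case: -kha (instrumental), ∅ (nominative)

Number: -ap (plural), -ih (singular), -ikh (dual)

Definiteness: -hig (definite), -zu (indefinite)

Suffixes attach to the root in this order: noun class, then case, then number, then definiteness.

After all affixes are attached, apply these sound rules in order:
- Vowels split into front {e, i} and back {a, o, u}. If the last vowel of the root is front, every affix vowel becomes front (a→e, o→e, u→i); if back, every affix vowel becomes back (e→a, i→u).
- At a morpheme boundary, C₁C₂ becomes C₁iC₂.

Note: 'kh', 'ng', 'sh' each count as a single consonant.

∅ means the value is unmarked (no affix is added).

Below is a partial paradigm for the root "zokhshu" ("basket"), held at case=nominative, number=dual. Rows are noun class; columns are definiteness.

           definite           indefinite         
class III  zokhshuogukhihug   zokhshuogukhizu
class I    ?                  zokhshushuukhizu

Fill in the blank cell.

zokhshushuukhihug

Attach noun class class I -shi → zokhshushi.
case = nominative: zero marking, form stays zokhshushi.
Attach number dual -ikh → zokhshushiikh.
Attach definiteness definite -hig → zokhshushiikhhig.
Apply vowel harmony: zokhshushiikhhig → zokhshushuukhhug.
Apply epenthesis: zokhshushuukhhug → zokhshushuukhihug.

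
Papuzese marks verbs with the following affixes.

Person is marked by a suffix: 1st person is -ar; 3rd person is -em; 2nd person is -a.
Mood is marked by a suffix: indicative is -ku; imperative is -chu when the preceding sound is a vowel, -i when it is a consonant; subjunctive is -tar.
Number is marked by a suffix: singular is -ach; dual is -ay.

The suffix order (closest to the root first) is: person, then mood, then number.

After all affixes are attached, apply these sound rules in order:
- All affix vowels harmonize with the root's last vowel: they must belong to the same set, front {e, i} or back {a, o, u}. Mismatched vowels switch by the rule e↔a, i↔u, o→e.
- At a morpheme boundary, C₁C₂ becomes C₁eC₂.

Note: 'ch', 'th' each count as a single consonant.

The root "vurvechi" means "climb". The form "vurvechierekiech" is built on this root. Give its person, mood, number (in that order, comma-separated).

Segment: vurvechi-ar-ku-ach.
person: -ar → 1st person.
mood: -ku → indicative.
number: -ach → singular.

1st person, indicative, singular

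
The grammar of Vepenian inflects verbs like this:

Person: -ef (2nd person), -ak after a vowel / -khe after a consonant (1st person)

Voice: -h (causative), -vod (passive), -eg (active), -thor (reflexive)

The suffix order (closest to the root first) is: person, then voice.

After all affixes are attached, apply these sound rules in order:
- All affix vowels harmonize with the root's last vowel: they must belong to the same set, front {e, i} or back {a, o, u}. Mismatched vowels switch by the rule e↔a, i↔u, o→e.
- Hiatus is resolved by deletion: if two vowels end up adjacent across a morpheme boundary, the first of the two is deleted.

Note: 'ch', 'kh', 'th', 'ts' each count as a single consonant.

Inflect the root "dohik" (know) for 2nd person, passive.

dohikefved

Attach person 2nd person -ef → dohikef.
Attach voice passive -vod → dohikefvod.
Apply vowel harmony: dohikefvod → dohikefved.
Vowel deletion: no change.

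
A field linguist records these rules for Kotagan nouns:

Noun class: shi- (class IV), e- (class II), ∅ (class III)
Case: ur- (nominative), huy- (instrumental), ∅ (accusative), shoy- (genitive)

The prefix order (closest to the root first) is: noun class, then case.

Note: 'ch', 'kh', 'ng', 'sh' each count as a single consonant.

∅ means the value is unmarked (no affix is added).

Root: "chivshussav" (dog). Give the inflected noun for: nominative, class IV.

Attach noun class class IV shi- → shichivshussav.
Attach case nominative ur- → urshichivshussav.

urshichivshussav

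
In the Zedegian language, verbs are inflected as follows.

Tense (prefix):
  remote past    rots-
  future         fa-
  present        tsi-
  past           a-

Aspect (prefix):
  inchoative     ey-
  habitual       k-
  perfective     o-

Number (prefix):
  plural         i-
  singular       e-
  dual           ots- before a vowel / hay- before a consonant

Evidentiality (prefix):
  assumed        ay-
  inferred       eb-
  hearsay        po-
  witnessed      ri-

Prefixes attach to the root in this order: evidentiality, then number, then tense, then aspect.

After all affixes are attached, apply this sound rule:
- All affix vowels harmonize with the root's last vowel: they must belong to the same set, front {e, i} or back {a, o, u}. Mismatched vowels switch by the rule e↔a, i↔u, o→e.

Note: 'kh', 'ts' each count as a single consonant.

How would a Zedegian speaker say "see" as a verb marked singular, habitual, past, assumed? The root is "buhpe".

keeeybuhpe

Attach evidentiality assumed ay- → aybuhpe.
Attach number singular e- → eaybuhpe.
Attach tense past a- → aeaybuhpe.
Attach aspect habitual k- → kaeaybuhpe.
Apply vowel harmony: kaeaybuhpe → keeeybuhpe.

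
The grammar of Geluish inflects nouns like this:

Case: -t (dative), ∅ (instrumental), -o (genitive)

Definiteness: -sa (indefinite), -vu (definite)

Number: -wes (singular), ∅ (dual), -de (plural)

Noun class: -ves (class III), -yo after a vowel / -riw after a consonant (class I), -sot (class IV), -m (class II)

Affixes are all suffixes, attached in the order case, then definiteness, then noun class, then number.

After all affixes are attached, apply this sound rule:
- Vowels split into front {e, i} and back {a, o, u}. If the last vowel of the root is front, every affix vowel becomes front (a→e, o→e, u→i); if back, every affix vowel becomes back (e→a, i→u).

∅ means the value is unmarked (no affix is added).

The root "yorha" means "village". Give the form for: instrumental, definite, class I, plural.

case = instrumental: zero marking, form stays yorha.
Attach definiteness definite -vu → yorhavu.
Attach noun class class I -yo (after vowel 'u') → yorhavuyo.
Attach number plural -de → yorhavuyode.
Apply vowel harmony: yorhavuyode → yorhavuyoda.

yorhavuyoda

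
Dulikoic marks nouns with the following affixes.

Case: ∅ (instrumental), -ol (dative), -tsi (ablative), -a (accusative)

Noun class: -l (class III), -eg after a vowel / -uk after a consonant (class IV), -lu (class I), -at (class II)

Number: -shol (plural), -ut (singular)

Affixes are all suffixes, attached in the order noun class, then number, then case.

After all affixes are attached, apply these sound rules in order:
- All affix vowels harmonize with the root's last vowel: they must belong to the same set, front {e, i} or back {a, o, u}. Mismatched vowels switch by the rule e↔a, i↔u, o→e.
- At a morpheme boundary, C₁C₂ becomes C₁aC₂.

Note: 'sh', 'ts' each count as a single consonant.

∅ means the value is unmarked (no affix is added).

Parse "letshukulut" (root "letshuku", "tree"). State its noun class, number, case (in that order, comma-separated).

Segment: letshuku-l-ut.
noun class: -l → class III.
number: -ut → singular.
case: ∅ → instrumental.

class III, singular, instrumental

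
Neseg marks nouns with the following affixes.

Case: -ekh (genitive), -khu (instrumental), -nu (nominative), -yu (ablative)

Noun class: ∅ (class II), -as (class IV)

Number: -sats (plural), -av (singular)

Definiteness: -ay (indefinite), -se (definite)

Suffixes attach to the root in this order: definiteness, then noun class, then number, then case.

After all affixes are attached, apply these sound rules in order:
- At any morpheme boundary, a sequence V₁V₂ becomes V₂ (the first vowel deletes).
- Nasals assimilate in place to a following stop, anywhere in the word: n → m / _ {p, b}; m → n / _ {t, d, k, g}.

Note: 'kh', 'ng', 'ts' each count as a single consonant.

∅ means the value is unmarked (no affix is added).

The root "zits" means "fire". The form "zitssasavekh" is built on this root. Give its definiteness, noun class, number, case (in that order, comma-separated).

Segment: zits-se-as-av-ekh.
definiteness: -se → definite.
noun class: -as → class IV.
number: -av → singular.
case: -ekh → genitive.

definite, class IV, singular, genitive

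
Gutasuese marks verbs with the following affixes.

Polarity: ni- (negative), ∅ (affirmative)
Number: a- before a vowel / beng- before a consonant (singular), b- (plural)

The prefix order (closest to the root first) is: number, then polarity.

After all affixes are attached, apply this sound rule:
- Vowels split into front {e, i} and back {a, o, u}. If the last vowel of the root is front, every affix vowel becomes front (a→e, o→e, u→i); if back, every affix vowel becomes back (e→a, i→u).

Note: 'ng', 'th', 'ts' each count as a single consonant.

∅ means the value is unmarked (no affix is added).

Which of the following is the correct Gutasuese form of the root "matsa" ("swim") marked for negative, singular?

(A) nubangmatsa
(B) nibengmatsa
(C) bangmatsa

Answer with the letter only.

A

Attach number singular beng- (before consonant 'm') → bengmatsa.
Attach polarity negative ni- → nibengmatsa.
Apply vowel harmony: nibengmatsa → nubangmatsa.
So the correct form is nubangmatsa, option (A).
(C) bangmatsa is wrong: it uses affirmative instead of negative for polarity.
(B) nibengmatsa is wrong: it fails to apply the sound rule(s).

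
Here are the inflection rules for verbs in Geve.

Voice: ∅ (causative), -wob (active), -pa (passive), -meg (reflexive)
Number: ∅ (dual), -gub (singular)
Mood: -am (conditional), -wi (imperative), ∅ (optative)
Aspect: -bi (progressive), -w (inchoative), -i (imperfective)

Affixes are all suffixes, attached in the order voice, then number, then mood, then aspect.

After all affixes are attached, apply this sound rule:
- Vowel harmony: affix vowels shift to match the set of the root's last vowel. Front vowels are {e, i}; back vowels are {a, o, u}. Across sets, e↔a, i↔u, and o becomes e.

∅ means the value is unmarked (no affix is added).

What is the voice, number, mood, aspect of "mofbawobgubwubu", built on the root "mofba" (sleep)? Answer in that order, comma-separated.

active, singular, imperative, progressive

Segment: mofba-wob-gub-wi-bi.
voice: -wob → active.
number: -gub → singular.
mood: -wi → imperative.
aspect: -bi → progressive.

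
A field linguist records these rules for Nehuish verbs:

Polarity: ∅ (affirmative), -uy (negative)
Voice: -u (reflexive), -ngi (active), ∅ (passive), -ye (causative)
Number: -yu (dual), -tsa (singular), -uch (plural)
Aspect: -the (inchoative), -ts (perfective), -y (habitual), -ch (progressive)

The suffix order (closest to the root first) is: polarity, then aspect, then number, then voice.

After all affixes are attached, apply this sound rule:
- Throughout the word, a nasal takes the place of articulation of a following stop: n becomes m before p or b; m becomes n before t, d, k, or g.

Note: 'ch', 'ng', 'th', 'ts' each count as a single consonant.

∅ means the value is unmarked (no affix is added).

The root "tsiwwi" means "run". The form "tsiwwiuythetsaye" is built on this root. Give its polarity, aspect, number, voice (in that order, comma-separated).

negative, inchoative, singular, causative

Segment: tsiwwi-uy-the-tsa-ye.
polarity: -uy → negative.
aspect: -the → inchoative.
number: -tsa → singular.
voice: -ye → causative.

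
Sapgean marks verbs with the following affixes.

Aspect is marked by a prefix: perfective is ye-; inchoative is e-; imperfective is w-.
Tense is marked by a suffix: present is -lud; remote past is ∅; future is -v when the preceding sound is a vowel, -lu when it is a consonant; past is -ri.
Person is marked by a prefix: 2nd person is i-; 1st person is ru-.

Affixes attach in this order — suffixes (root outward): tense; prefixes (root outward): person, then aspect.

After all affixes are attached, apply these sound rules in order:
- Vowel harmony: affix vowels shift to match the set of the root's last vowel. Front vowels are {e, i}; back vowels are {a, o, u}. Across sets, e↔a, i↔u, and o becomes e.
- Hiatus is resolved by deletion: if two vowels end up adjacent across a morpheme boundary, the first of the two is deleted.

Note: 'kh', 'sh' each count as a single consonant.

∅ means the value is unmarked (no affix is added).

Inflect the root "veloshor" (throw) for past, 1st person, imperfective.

wruveloshorru

Attach person 1st person ru- → ruveloshor.
Attach aspect imperfective w- → wruveloshor.
Attach tense past -ri → wruveloshorri.
Apply vowel harmony: wruveloshorri → wruveloshorru.
Vowel deletion: no change.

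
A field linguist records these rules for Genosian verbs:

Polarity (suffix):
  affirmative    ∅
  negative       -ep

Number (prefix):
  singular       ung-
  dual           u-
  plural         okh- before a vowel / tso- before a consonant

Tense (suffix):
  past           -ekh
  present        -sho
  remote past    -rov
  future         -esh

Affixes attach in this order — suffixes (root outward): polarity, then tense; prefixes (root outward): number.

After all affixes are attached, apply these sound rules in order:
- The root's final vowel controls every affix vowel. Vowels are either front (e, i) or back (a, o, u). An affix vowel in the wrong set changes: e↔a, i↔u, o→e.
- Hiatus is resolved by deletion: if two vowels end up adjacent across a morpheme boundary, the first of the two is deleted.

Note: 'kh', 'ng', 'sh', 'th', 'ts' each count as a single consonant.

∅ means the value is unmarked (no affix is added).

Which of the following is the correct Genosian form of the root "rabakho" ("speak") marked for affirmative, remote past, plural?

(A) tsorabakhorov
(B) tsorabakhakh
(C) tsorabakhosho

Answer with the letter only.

A

polarity = affirmative: zero marking, form stays rabakho.
Attach number plural tso- (before consonant 'r') → tsorabakho.
Attach tense remote past -rov → tsorabakhorov.
Vowel harmony: no change.
Vowel deletion: no change.
So the correct form is tsorabakhorov, option (A).
(C) tsorabakhosho is wrong: it uses present instead of remote past for tense.
(B) tsorabakhakh is wrong: it uses past instead of remote past for tense.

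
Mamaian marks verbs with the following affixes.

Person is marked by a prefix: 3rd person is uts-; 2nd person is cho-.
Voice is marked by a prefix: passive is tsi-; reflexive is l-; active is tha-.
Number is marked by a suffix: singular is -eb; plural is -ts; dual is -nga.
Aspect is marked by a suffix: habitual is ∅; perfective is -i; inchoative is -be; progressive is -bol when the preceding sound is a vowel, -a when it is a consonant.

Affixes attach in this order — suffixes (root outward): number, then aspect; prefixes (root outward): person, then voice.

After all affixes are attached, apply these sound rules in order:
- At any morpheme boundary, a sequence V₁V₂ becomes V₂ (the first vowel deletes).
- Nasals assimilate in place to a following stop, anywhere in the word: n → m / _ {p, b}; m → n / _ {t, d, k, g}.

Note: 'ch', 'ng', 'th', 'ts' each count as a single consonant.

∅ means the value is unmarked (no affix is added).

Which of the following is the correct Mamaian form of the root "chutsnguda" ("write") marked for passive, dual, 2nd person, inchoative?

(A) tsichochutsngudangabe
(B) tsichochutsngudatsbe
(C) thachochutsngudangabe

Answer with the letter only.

A

Attach number dual -nga → chutsngudanga.
Attach aspect inchoative -be → chutsngudangabe.
Attach person 2nd person cho- → chochutsngudangabe.
Attach voice passive tsi- → tsichochutsngudangabe.
Vowel deletion: no change.
Nasal assimilation: no change.
So the correct form is tsichochutsngudangabe, option (A).
(B) tsichochutsngudatsbe is wrong: it uses plural instead of dual for number.
(C) thachochutsngudangabe is wrong: it uses active instead of passive for voice.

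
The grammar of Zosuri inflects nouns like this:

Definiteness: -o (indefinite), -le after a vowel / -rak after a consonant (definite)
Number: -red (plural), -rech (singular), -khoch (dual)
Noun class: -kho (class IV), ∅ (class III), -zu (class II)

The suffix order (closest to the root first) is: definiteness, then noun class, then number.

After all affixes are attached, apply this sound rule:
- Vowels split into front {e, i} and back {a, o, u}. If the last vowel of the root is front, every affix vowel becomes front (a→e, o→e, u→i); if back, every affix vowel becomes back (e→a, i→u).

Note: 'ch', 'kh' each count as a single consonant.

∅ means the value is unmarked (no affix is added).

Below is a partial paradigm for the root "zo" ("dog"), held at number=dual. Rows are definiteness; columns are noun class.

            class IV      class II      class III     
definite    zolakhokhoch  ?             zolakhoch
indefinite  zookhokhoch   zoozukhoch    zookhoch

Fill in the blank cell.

zolazukhoch

Attach definiteness definite -le (after vowel 'o') → zole.
Attach noun class class II -zu → zolezu.
Attach number dual -khoch → zolezukhoch.
Apply vowel harmony: zolezukhoch → zolazukhoch.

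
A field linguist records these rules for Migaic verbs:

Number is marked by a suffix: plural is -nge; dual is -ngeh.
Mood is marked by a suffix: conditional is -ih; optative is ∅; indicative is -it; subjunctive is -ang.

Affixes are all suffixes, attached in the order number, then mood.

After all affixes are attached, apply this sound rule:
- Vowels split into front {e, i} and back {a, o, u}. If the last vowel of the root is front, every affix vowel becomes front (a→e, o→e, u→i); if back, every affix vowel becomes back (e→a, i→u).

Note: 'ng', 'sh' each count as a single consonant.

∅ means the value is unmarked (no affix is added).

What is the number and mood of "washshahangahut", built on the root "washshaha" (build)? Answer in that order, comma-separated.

Segment: washshaha-ngeh-it.
number: -ngeh → dual.
mood: -it → indicative.

dual, indicative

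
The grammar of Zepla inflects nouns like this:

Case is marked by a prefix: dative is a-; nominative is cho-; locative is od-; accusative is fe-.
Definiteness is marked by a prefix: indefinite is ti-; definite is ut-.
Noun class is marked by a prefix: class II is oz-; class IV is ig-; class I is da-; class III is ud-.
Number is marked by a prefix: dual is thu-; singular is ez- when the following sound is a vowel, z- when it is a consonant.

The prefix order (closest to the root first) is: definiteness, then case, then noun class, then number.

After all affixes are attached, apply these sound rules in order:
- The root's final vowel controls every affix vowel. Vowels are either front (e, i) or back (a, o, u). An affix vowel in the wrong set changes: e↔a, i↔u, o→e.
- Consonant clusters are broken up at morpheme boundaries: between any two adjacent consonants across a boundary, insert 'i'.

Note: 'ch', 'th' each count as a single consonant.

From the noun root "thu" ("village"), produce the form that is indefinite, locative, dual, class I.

thudaodituthu

Attach definiteness indefinite ti- → tithu.
Attach case locative od- → odtithu.
Attach noun class class I da- → daodtithu.
Attach number dual thu- → thudaodtithu.
Apply vowel harmony: thudaodtithu → thudaodtuthu.
Apply epenthesis: thudaodtuthu → thudaodituthu.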